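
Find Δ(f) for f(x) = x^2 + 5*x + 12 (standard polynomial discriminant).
Δ = -23

For a quadratic a x^2 + b x + c the discriminant is Δ = b^2 - 4ac = (5)^2 - 4*(1)*(12) = 25 - (48) = -23.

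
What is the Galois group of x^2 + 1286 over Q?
Gal(K/Q) = Z/2Z (cyclic of order 2)

x^2 + 1286 is irreducible over Q since -1286 is not a rational square. The splitting field Q(sqrt(-1286)) has degree 2 over Q, and its unique nontrivial automorphism is sqrt(-1286) ↦ -sqrt(-1286). Hence Gal(Q(sqrt(-1286))/Q) = Z/2Z.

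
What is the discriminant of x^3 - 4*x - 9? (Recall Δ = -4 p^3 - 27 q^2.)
Δ = -1931

For a depressed cubic x^3 + p x + q the discriminant is Δ = -4 p^3 - 27 q^2 = -4*(-4)^3 - 27*(-9)^2 = 256 - 2187 = -1931.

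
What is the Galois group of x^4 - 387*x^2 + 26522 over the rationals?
Gal(K/Q) = V_4 (Klein four-group, Z/2Z × Z/2Z)

f factors as (x^2 - 298)(x^2 - 89), so the splitting field is K = Q(sqrt(298), sqrt(89)). The elements 298, 89, 26522 are all non-squares in Q, so sqrt(298) and sqrt(89) generate independent quadratic extensions. Thus [K:Q] = 4 and Gal(K/Q) is generated by the two order-2 automorphisms sqrt(298) ↦ -sqrt(298) and sqrt(89) ↦ -sqrt(89), giving V_4.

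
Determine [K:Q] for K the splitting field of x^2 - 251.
[K:Q] = 2

The polynomial x^2 - 251 is irreducible over Q since 251 is not a perfect square. Its splitting field is Q(sqrt(251)), which has degree 2 over Q.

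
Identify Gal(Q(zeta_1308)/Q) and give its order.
|Gal(Q(zeta_1308)/Q)| = phi(1308) = 432; group ≅ (Z/1308Z)^* ≅ Z/2Z × Z/2Z × Z/108Z

The n-th cyclotomic polynomial Φ_1308(x) is the minimal polynomial of zeta_1308 over Q and has degree phi(1308) = 432. So Q(zeta_1308) is a degree-432 Galois extension with Galois group (Z/1308Z)^*. By CRT, (Z/1308Z)^* ≅ (Z/4Z)^* × (Z/3Z)^* × (Z/109Z)^*. Each prime-power unit group is (Z/4Z)^* ≅ Z/2Z; (Z/3Z)^* ≅ Z/2Z; (Z/109Z)^* ≅ Z/108Z. Hence Gal(Q(zeta_1308)/Q) ≅ Z/2Z × Z/2Z × Z/108Z.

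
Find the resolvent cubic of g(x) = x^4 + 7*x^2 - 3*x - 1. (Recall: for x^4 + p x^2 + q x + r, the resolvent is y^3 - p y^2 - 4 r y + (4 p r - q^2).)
h(y) = y^3 - 7*y^2 + 4*y - 37

Identify coefficients: p = 7, q = -3, r = -1.
Plug into h(y) = y^3 - p y^2 - 4 r y + (4 p r - q^2):
  h(y) = y^3 - (7) y^2 - 4*(-1) y + (4*(7)*(-1) - (-3)^2)
       = y^3 + (-7) y^2 + (4) y + (-37).
Simplifying: h(y) = y^3 - 7*y^2 + 4*y - 37.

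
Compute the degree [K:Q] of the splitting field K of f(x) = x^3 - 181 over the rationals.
[K:Q] = 6

x^3 - 181 has one real root r = 181^(1/3) and two complex roots r*zeta_3, r*zeta_3^2 where zeta_3 = e^(2*pi*i/3). The splitting field is Q(r, zeta_3). [Q(r):Q] = 3 and [Q(zeta_3):Q] = 2 with gcd = 1, so [Q(r, zeta_3):Q] = 3 * 2 = 6.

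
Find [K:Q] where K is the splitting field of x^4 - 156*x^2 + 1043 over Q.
[K:Q] = 4

f factors as (x^2 - 7)(x^2 - 149); the splitting field is K = Q(sqrt(7), sqrt(149)). Since 7, 149, and 1043 are all non-squares in Q, the three subfields Q(sqrt(7)), Q(sqrt(149)), Q(sqrt(1043)) are distinct degree-2 extensions, so [K:Q] = 4 (Klein four Galois group).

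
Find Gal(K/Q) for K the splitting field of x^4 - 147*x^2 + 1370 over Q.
Gal(K/Q) = V_4 (Klein four-group, Z/2Z × Z/2Z)

f factors as (x^2 - 137)(x^2 - 10), so the splitting field is K = Q(sqrt(137), sqrt(10)). The elements 137, 10, 1370 are all non-squares in Q, so sqrt(137) and sqrt(10) generate independent quadratic extensions. Thus [K:Q] = 4 and Gal(K/Q) is generated by the two order-2 automorphisms sqrt(137) ↦ -sqrt(137) and sqrt(10) ↦ -sqrt(10), giving V_4.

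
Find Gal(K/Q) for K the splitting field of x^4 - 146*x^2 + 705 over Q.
Gal(K/Q) = V_4 (Klein four-group, Z/2Z × Z/2Z)

f factors as (x^2 - 141)(x^2 - 5), so the splitting field is K = Q(sqrt(141), sqrt(5)). The elements 141, 5, 705 are all non-squares in Q, so sqrt(141) and sqrt(5) generate independent quadratic extensions. Thus [K:Q] = 4 and Gal(K/Q) is generated by the two order-2 automorphisms sqrt(141) ↦ -sqrt(141) and sqrt(5) ↦ -sqrt(5), giving V_4.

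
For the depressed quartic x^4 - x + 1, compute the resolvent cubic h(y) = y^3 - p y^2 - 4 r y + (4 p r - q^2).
h(y) = y^3 - 4*y - 1

Identify coefficients: p = 0, q = -1, r = 1.
Plug into h(y) = y^3 - p y^2 - 4 r y + (4 p r - q^2):
  h(y) = y^3 - (0) y^2 - 4*(1) y + (4*(0)*(1) - (-1)^2)
       = y^3 + (0) y^2 + (-4) y + (-1).
Simplifying: h(y) = y^3 - 4*y - 1.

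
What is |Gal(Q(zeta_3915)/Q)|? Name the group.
|Gal(Q(zeta_3915)/Q)| = phi(3915) = 2016; group ≅ (Z/3915Z)^* ≅ Z/4Z × Z/18Z × Z/28Z

The n-th cyclotomic polynomial Φ_3915(x) is the minimal polynomial of zeta_3915 over Q and has degree phi(3915) = 2016. So Q(zeta_3915) is a degree-2016 Galois extension with Galois group (Z/3915Z)^*. By CRT, (Z/3915Z)^* ≅ (Z/27Z)^* × (Z/5Z)^* × (Z/29Z)^*. Each prime-power unit group is (Z/27Z)^* ≅ Z/18Z; (Z/5Z)^* ≅ Z/4Z; (Z/29Z)^* ≅ Z/28Z. Hence Gal(Q(zeta_3915)/Q) ≅ Z/4Z × Z/18Z × Z/28Z.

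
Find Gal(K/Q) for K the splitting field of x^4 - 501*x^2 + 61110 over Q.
Gal(K/Q) = V_4 (Klein four-group, Z/2Z × Z/2Z)

f factors as (x^2 - 210)(x^2 - 291), so the splitting field is K = Q(sqrt(210), sqrt(291)). The elements 210, 291, 61110 are all non-squares in Q, so sqrt(210) and sqrt(291) generate independent quadratic extensions. Thus [K:Q] = 4 and Gal(K/Q) is generated by the two order-2 automorphisms sqrt(210) ↦ -sqrt(210) and sqrt(291) ↦ -sqrt(291), giving V_4.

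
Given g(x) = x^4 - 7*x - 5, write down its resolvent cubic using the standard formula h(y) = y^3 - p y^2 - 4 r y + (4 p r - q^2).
h(y) = y^3 + 20*y - 49

Identify coefficients: p = 0, q = -7, r = -5.
Plug into h(y) = y^3 - p y^2 - 4 r y + (4 p r - q^2):
  h(y) = y^3 - (0) y^2 - 4*(-5) y + (4*(0)*(-5) - (-7)^2)
       = y^3 + (0) y^2 + (20) y + (-49).
Simplifying: h(y) = y^3 + 20*y - 49.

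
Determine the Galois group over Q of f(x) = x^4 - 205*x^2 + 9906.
Gal(K/Q) = V_4 (Klein four-group, Z/2Z × Z/2Z)

f factors as (x^2 - 78)(x^2 - 127), so the splitting field is K = Q(sqrt(78), sqrt(127)). The elements 78, 127, 9906 are all non-squares in Q, so sqrt(78) and sqrt(127) generate independent quadratic extensions. Thus [K:Q] = 4 and Gal(K/Q) is generated by the two order-2 automorphisms sqrt(78) ↦ -sqrt(78) and sqrt(127) ↦ -sqrt(127), giving V_4.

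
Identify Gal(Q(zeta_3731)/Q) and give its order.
|Gal(Q(zeta_3731)/Q)| = phi(3731) = 2880; group ≅ (Z/3731Z)^* ≅ Z/6Z × Z/12Z × Z/40Z

The n-th cyclotomic polynomial Φ_3731(x) is the minimal polynomial of zeta_3731 over Q and has degree phi(3731) = 2880. So Q(zeta_3731) is a degree-2880 Galois extension with Galois group (Z/3731Z)^*. By CRT, (Z/3731Z)^* ≅ (Z/7Z)^* × (Z/13Z)^* × (Z/41Z)^*. Each prime-power unit group is (Z/7Z)^* ≅ Z/6Z; (Z/13Z)^* ≅ Z/12Z; (Z/41Z)^* ≅ Z/40Z. Hence Gal(Q(zeta_3731)/Q) ≅ Z/6Z × Z/12Z × Z/40Z.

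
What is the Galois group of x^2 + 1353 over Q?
Gal(K/Q) = Z/2Z (cyclic of order 2)

x^2 + 1353 is irreducible over Q since -1353 is not a rational square. The splitting field Q(sqrt(-1353)) has degree 2 over Q, and its unique nontrivial automorphism is sqrt(-1353) ↦ -sqrt(-1353). Hence Gal(Q(sqrt(-1353))/Q) = Z/2Z.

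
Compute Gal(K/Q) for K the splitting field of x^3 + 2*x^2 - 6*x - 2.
Gal(K/Q) = S_3 (symmetric group of order 6)

Compute the discriminant of x^3 + (2)*x^2 + (-6)*x + (-2): Δ = 1396. Since Δ is not a rational square, the Galois group is not contained in A_3; it must be the full S_3 (irreducibility of the cubic rules out anything smaller).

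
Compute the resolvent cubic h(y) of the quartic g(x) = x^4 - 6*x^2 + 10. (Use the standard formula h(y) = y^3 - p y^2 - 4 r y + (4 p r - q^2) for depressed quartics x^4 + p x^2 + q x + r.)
h(y) = y^3 + 6*y^2 - 40*y - 240

Identify coefficients: p = -6, q = 0, r = 10.
Plug into h(y) = y^3 - p y^2 - 4 r y + (4 p r - q^2):
  h(y) = y^3 - (-6) y^2 - 4*(10) y + (4*(-6)*(10) - (0)^2)
       = y^3 + (6) y^2 + (-40) y + (-240).
Simplifying: h(y) = y^3 + 6*y^2 - 40*y - 240.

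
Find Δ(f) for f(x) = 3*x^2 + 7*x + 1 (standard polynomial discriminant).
Δ = 37

For a quadratic a x^2 + b x + c the discriminant is Δ = b^2 - 4ac = (7)^2 - 4*(3)*(1) = 49 - (12) = 37.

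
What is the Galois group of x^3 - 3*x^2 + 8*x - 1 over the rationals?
Gal(K/Q) = S_3 (symmetric group of order 6)

Compute the discriminant of x^3 + (-3)*x^2 + (8)*x + (-1): Δ = -1175. Since Δ is not a rational square, the Galois group is not contained in A_3; it must be the full S_3 (irreducibility of the cubic rules out anything smaller).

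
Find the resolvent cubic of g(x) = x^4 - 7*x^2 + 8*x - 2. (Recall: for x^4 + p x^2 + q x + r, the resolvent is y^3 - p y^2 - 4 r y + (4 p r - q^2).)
h(y) = y^3 + 7*y^2 + 8*y - 8

Identify coefficients: p = -7, q = 8, r = -2.
Plug into h(y) = y^3 - p y^2 - 4 r y + (4 p r - q^2):
  h(y) = y^3 - (-7) y^2 - 4*(-2) y + (4*(-7)*(-2) - (8)^2)
       = y^3 + (7) y^2 + (8) y + (-8).
Simplifying: h(y) = y^3 + 7*y^2 + 8*y - 8.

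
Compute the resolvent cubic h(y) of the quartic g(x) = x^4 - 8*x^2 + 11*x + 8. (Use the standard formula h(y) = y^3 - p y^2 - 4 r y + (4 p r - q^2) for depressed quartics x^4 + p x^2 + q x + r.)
h(y) = y^3 + 8*y^2 - 32*y - 377

Identify coefficients: p = -8, q = 11, r = 8.
Plug into h(y) = y^3 - p y^2 - 4 r y + (4 p r - q^2):
  h(y) = y^3 - (-8) y^2 - 4*(8) y + (4*(-8)*(8) - (11)^2)
       = y^3 + (8) y^2 + (-32) y + (-377).
Simplifying: h(y) = y^3 + 8*y^2 - 32*y - 377.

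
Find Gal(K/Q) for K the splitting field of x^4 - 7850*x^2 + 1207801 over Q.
Gal(K/Q) = Z/2Z (cyclic of order 2)

f factors as (x^2 - 157)(x^2 - 7693), so the splitting field is K = Q(sqrt(157), sqrt(7693)). The squarefree part of 157 is 157 and the squarefree part of 7693 is also 157, so sqrt(157) and sqrt(7693) are both rational multiples of sqrt(157). Hence Q(sqrt(157)) = Q(sqrt(7693)) = Q(sqrt(157)), and the splitting field collapses to a single degree-2 extension with Galois group Z/2Z.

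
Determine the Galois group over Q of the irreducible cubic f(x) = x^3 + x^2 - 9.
Gal(K/Q) = S_3 (symmetric group of order 6)

Compute the discriminant of x^3 + (1)*x^2 + (0)*x + (-9): Δ = -2151. Since Δ is not a rational square, the Galois group is not contained in A_3; it must be the full S_3 (irreducibility of the cubic rules out anything smaller).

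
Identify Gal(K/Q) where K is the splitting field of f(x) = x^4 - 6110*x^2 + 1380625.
Gal(K/Q) = Z/2Z (cyclic of order 2)

f factors as (x^2 - 5875)(x^2 - 235), so the splitting field is K = Q(sqrt(5875), sqrt(235)). The squarefree part of 5875 is 235 and the squarefree part of 235 is also 235, so sqrt(5875) and sqrt(235) are both rational multiples of sqrt(235). Hence Q(sqrt(5875)) = Q(sqrt(235)) = Q(sqrt(235)), and the splitting field collapses to a single degree-2 extension with Galois group Z/2Z.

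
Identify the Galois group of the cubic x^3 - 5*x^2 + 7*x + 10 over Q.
Gal(K/Q) = S_3 (symmetric group of order 6)

Compute the discriminant of x^3 + (-5)*x^2 + (7)*x + (10): Δ = -4147. Since Δ is not a rational square, the Galois group is not contained in A_3; it must be the full S_3 (irreducibility of the cubic rules out anything smaller).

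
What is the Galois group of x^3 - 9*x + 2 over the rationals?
Gal(K/Q) = S_3 (symmetric group of order 6)

Compute the discriminant of x^3 + (0)*x^2 + (-9)*x + (2): Δ = 2808. Since Δ is not a rational square, the Galois group is not contained in A_3; it must be the full S_3 (irreducibility of the cubic rules out anything smaller).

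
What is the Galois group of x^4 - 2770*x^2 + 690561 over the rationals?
Gal(K/Q) = Z/2Z (cyclic of order 2)

f factors as (x^2 - 277)(x^2 - 2493), so the splitting field is K = Q(sqrt(277), sqrt(2493)). The squarefree part of 277 is 277 and the squarefree part of 2493 is also 277, so sqrt(277) and sqrt(2493) are both rational multiples of sqrt(277). Hence Q(sqrt(277)) = Q(sqrt(2493)) = Q(sqrt(277)), and the splitting field collapses to a single degree-2 extension with Galois group Z/2Z.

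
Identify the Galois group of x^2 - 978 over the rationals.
Gal(K/Q) = Z/2Z (cyclic of order 2)

x^2 - 978 is irreducible over Q since 978 is not a rational square. The splitting field Q(sqrt(978)) has degree 2 over Q, and its unique nontrivial automorphism is sqrt(978) ↦ -sqrt(978). Hence Gal(Q(sqrt(978))/Q) = Z/2Z.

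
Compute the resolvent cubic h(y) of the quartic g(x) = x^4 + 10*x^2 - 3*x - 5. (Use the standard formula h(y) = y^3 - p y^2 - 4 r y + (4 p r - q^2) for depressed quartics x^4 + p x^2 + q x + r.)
h(y) = y^3 - 10*y^2 + 20*y - 209

Identify coefficients: p = 10, q = -3, r = -5.
Plug into h(y) = y^3 - p y^2 - 4 r y + (4 p r - q^2):
  h(y) = y^3 - (10) y^2 - 4*(-5) y + (4*(10)*(-5) - (-3)^2)
       = y^3 + (-10) y^2 + (20) y + (-209).
Simplifying: h(y) = y^3 - 10*y^2 + 20*y - 209.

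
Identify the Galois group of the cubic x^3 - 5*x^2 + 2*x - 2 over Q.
Gal(K/Q) = S_3 (symmetric group of order 6)

Compute the discriminant of x^3 + (-5)*x^2 + (2)*x + (-2): Δ = -680. Since Δ is not a rational square, the Galois group is not contained in A_3; it must be the full S_3 (irreducibility of the cubic rules out anything smaller).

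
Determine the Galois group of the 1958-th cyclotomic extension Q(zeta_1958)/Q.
|Gal(Q(zeta_1958)/Q)| = phi(1958) = 880; group ≅ (Z/1958Z)^* ≅ Z/10Z × Z/88Z

The n-th cyclotomic polynomial Φ_1958(x) is the minimal polynomial of zeta_1958 over Q and has degree phi(1958) = 880. So Q(zeta_1958) is a degree-880 Galois extension with Galois group (Z/1958Z)^*. By CRT, (Z/1958Z)^* ≅ (Z/2Z)^* × (Z/11Z)^* × (Z/89Z)^*. Each prime-power unit group is (Z/2Z)^* ≅ trivial group (order 1); (Z/11Z)^* ≅ Z/10Z; (Z/89Z)^* ≅ Z/88Z. Hence Gal(Q(zeta_1958)/Q) ≅ Z/10Z × Z/88Z.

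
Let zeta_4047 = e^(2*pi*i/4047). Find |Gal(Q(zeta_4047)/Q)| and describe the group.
|Gal(Q(zeta_4047)/Q)| = phi(4047) = 2520; group ≅ (Z/4047Z)^* ≅ Z/2Z × Z/18Z × Z/70Z

The n-th cyclotomic polynomial Φ_4047(x) is the minimal polynomial of zeta_4047 over Q and has degree phi(4047) = 2520. So Q(zeta_4047) is a degree-2520 Galois extension with Galois group (Z/4047Z)^*. By CRT, (Z/4047Z)^* ≅ (Z/3Z)^* × (Z/19Z)^* × (Z/71Z)^*. Each prime-power unit group is (Z/3Z)^* ≅ Z/2Z; (Z/19Z)^* ≅ Z/18Z; (Z/71Z)^* ≅ Z/70Z. Hence Gal(Q(zeta_4047)/Q) ≅ Z/2Z × Z/18Z × Z/70Z.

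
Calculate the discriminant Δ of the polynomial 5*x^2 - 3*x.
Δ = 9

For a quadratic a x^2 + b x + c the discriminant is Δ = b^2 - 4ac = (-3)^2 - 4*(5)*(0) = 9 - (0) = 9.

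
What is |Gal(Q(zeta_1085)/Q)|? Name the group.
|Gal(Q(zeta_1085)/Q)| = phi(1085) = 720; group ≅ (Z/1085Z)^* ≅ Z/4Z × Z/6Z × Z/30Z

The n-th cyclotomic polynomial Φ_1085(x) is the minimal polynomial of zeta_1085 over Q and has degree phi(1085) = 720. So Q(zeta_1085) is a degree-720 Galois extension with Galois group (Z/1085Z)^*. By CRT, (Z/1085Z)^* ≅ (Z/5Z)^* × (Z/7Z)^* × (Z/31Z)^*. Each prime-power unit group is (Z/5Z)^* ≅ Z/4Z; (Z/7Z)^* ≅ Z/6Z; (Z/31Z)^* ≅ Z/30Z. Hence Gal(Q(zeta_1085)/Q) ≅ Z/4Z × Z/6Z × Z/30Z.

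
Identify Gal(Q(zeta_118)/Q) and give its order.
|Gal(Q(zeta_118)/Q)| = phi(118) = 58; group ≅ (Z/118Z)^* ≅ Z/58Z

The n-th cyclotomic polynomial Φ_118(x) is the minimal polynomial of zeta_118 over Q and has degree phi(118) = 58. So Q(zeta_118) is a degree-58 Galois extension with Galois group (Z/118Z)^*. By CRT, (Z/118Z)^* ≅ (Z/2Z)^* × (Z/59Z)^*. Each prime-power unit group is (Z/2Z)^* ≅ trivial group (order 1); (Z/59Z)^* ≅ Z/58Z. Hence Gal(Q(zeta_118)/Q) ≅ Z/58Z.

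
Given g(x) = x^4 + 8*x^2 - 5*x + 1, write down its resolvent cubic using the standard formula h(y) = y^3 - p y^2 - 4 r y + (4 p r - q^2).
h(y) = y^3 - 8*y^2 - 4*y + 7

Identify coefficients: p = 8, q = -5, r = 1.
Plug into h(y) = y^3 - p y^2 - 4 r y + (4 p r - q^2):
  h(y) = y^3 - (8) y^2 - 4*(1) y + (4*(8)*(1) - (-5)^2)
       = y^3 + (-8) y^2 + (-4) y + (7).
Simplifying: h(y) = y^3 - 8*y^2 - 4*y + 7.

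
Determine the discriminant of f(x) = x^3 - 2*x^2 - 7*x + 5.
Δ = 2313

For x^3 + a x^2 + b x + c the discriminant is Δ = 18 a b c - 4 a^3 c + a^2 b^2 - 4 b^3 - 27 c^2.
Plug a = -2, b = -7, c = 5:
  18*(-2)*(-7)*(5) - 4*(-2)^3*(5) + (-2)^2*(-7)^2 - 4*(-7)^3 - 27*(5)^2
  = 1260 + (160) + 196 + (1372) + (-675)
  = 2313.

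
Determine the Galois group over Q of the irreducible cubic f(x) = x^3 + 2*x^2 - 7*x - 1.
Gal(K/Q) = S_3 (symmetric group of order 6)

Compute the discriminant of x^3 + (2)*x^2 + (-7)*x + (-1): Δ = 1825. Since Δ is not a rational square, the Galois group is not contained in A_3; it must be the full S_3 (irreducibility of the cubic rules out anything smaller).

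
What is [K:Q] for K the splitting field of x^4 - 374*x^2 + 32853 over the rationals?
[K:Q] = 4

f factors as (x^2 - 233)(x^2 - 141); the splitting field is K = Q(sqrt(233), sqrt(141)). Since 233, 141, and 32853 are all non-squares in Q, the three subfields Q(sqrt(233)), Q(sqrt(141)), Q(sqrt(32853)) are distinct degree-2 extensions, so [K:Q] = 4 (Klein four Galois group).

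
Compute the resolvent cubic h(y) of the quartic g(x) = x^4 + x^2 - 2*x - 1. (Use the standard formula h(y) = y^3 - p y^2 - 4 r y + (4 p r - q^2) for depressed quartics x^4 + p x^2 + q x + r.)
h(y) = y^3 - y^2 + 4*y - 8

Identify coefficients: p = 1, q = -2, r = -1.
Plug into h(y) = y^3 - p y^2 - 4 r y + (4 p r - q^2):
  h(y) = y^3 - (1) y^2 - 4*(-1) y + (4*(1)*(-1) - (-2)^2)
       = y^3 + (-1) y^2 + (4) y + (-8).
Simplifying: h(y) = y^3 - y^2 + 4*y - 8.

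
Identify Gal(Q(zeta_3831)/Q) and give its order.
|Gal(Q(zeta_3831)/Q)| = phi(3831) = 2552; group ≅ (Z/3831Z)^* ≅ Z/2Z × Z/1276Z

The n-th cyclotomic polynomial Φ_3831(x) is the minimal polynomial of zeta_3831 over Q and has degree phi(3831) = 2552. So Q(zeta_3831) is a degree-2552 Galois extension with Galois group (Z/3831Z)^*. By CRT, (Z/3831Z)^* ≅ (Z/3Z)^* × (Z/1277Z)^*. Each prime-power unit group is (Z/3Z)^* ≅ Z/2Z; (Z/1277Z)^* ≅ Z/1276Z. Hence Gal(Q(zeta_3831)/Q) ≅ Z/2Z × Z/1276Z.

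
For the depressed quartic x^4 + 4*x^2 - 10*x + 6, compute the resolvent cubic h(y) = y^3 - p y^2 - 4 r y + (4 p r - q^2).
h(y) = y^3 - 4*y^2 - 24*y - 4

Identify coefficients: p = 4, q = -10, r = 6.
Plug into h(y) = y^3 - p y^2 - 4 r y + (4 p r - q^2):
  h(y) = y^3 - (4) y^2 - 4*(6) y + (4*(4)*(6) - (-10)^2)
       = y^3 + (-4) y^2 + (-24) y + (-4).
Simplifying: h(y) = y^3 - 4*y^2 - 24*y - 4.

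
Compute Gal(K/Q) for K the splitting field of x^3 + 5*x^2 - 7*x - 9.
Gal(K/Q) = S_3 (symmetric group of order 6)

Compute the discriminant of x^3 + (5)*x^2 + (-7)*x + (-9): Δ = 10580. Since Δ is not a rational square, the Galois group is not contained in A_3; it must be the full S_3 (irreducibility of the cubic rules out anything smaller).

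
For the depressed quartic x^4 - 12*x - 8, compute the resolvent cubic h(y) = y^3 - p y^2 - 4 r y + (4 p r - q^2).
h(y) = y^3 + 32*y - 144

Identify coefficients: p = 0, q = -12, r = -8.
Plug into h(y) = y^3 - p y^2 - 4 r y + (4 p r - q^2):
  h(y) = y^3 - (0) y^2 - 4*(-8) y + (4*(0)*(-8) - (-12)^2)
       = y^3 + (0) y^2 + (32) y + (-144).
Simplifying: h(y) = y^3 + 32*y - 144.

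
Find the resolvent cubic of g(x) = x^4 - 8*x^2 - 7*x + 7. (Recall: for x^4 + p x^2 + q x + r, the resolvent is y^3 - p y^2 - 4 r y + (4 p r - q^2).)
h(y) = y^3 + 8*y^2 - 28*y - 273

Identify coefficients: p = -8, q = -7, r = 7.
Plug into h(y) = y^3 - p y^2 - 4 r y + (4 p r - q^2):
  h(y) = y^3 - (-8) y^2 - 4*(7) y + (4*(-8)*(7) - (-7)^2)
       = y^3 + (8) y^2 + (-28) y + (-273).
Simplifying: h(y) = y^3 + 8*y^2 - 28*y - 273.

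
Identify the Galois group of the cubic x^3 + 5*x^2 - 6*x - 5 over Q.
Gal(K/Q) = S_3 (symmetric group of order 6)

Compute the discriminant of x^3 + (5)*x^2 + (-6)*x + (-5): Δ = 6289. Since Δ is not a rational square, the Galois group is not contained in A_3; it must be the full S_3 (irreducibility of the cubic rules out anything smaller).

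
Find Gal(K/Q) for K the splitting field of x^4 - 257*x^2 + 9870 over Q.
Gal(K/Q) = V_4 (Klein four-group, Z/2Z × Z/2Z)

f factors as (x^2 - 210)(x^2 - 47), so the splitting field is K = Q(sqrt(210), sqrt(47)). The elements 210, 47, 9870 are all non-squares in Q, so sqrt(210) and sqrt(47) generate independent quadratic extensions. Thus [K:Q] = 4 and Gal(K/Q) is generated by the two order-2 automorphisms sqrt(210) ↦ -sqrt(210) and sqrt(47) ↦ -sqrt(47), giving V_4.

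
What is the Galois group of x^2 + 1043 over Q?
Gal(K/Q) = Z/2Z (cyclic of order 2)

x^2 + 1043 is irreducible over Q since -1043 is not a rational square. The splitting field Q(sqrt(-1043)) has degree 2 over Q, and its unique nontrivial automorphism is sqrt(-1043) ↦ -sqrt(-1043). Hence Gal(Q(sqrt(-1043))/Q) = Z/2Z.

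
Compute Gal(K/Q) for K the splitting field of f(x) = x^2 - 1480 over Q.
Gal(K/Q) = Z/2Z (cyclic of order 2)

x^2 - 1480 is irreducible over Q since 1480 is not a rational square. The splitting field Q(sqrt(1480)) has degree 2 over Q, and its unique nontrivial automorphism is sqrt(1480) ↦ -sqrt(1480). Hence Gal(Q(sqrt(1480))/Q) = Z/2Z.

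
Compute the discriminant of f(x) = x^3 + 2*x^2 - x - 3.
Δ = -31

For x^3 + a x^2 + b x + c the discriminant is Δ = 18 a b c - 4 a^3 c + a^2 b^2 - 4 b^3 - 27 c^2.
Plug a = 2, b = -1, c = -3:
  18*(2)*(-1)*(-3) - 4*(2)^3*(-3) + (2)^2*(-1)^2 - 4*(-1)^3 - 27*(-3)^2
  = 108 + (96) + 4 + (4) + (-243)
  = -31.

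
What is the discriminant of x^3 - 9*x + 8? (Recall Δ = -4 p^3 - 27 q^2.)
Δ = 1188

For a depressed cubic x^3 + p x + q the discriminant is Δ = -4 p^3 - 27 q^2 = -4*(-9)^3 - 27*(8)^2 = 2916 - 1728 = 1188.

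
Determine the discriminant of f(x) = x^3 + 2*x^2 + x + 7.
Δ = -1295

For x^3 + a x^2 + b x + c the discriminant is Δ = 18 a b c - 4 a^3 c + a^2 b^2 - 4 b^3 - 27 c^2.
Plug a = 2, b = 1, c = 7:
  18*(2)*(1)*(7) - 4*(2)^3*(7) + (2)^2*(1)^2 - 4*(1)^3 - 27*(7)^2
  = 252 + (-224) + 4 + (-4) + (-1323)
  = -1295.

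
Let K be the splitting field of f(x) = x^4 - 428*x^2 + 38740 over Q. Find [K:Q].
[K:Q] = 4

f factors as (x^2 - 130)(x^2 - 298); the splitting field is K = Q(sqrt(130), sqrt(298)). Since 130, 298, and 38740 are all non-squares in Q, the three subfields Q(sqrt(130)), Q(sqrt(298)), Q(sqrt(38740)) are distinct degree-2 extensions, so [K:Q] = 4 (Klein four Galois group).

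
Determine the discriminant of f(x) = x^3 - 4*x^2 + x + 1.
Δ = 169

For x^3 + a x^2 + b x + c the discriminant is Δ = 18 a b c - 4 a^3 c + a^2 b^2 - 4 b^3 - 27 c^2.
Plug a = -4, b = 1, c = 1:
  18*(-4)*(1)*(1) - 4*(-4)^3*(1) + (-4)^2*(1)^2 - 4*(1)^3 - 27*(1)^2
  = -72 + (256) + 16 + (-4) + (-27)
  = 169.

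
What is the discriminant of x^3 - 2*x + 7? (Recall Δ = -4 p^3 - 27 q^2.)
Δ = -1291

For a depressed cubic x^3 + p x + q the discriminant is Δ = -4 p^3 - 27 q^2 = -4*(-2)^3 - 27*(7)^2 = 32 - 1323 = -1291.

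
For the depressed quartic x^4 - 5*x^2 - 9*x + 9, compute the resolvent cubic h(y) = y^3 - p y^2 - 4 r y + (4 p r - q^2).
h(y) = y^3 + 5*y^2 - 36*y - 261

Identify coefficients: p = -5, q = -9, r = 9.
Plug into h(y) = y^3 - p y^2 - 4 r y + (4 p r - q^2):
  h(y) = y^3 - (-5) y^2 - 4*(9) y + (4*(-5)*(9) - (-9)^2)
       = y^3 + (5) y^2 + (-36) y + (-261).
Simplifying: h(y) = y^3 + 5*y^2 - 36*y - 261.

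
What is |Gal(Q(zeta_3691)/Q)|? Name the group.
|Gal(Q(zeta_3691)/Q)| = phi(3691) = 3690; group ≅ (Z/3691Z)^* ≅ Z/3690Z

The n-th cyclotomic polynomial Φ_3691(x) is the minimal polynomial of zeta_3691 over Q and has degree phi(3691) = 3690. So Q(zeta_3691) is a degree-3690 Galois extension with Galois group (Z/3691Z)^*. (Z/3691Z)^* is cyclic since 3691 is an odd prime power (or 4). Hence Gal(Q(zeta_3691)/Q) ≅ Z/3690Z.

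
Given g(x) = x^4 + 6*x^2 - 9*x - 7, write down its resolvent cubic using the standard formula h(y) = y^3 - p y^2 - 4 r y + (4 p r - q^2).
h(y) = y^3 - 6*y^2 + 28*y - 249

Identify coefficients: p = 6, q = -9, r = -7.
Plug into h(y) = y^3 - p y^2 - 4 r y + (4 p r - q^2):
  h(y) = y^3 - (6) y^2 - 4*(-7) y + (4*(6)*(-7) - (-9)^2)
       = y^3 + (-6) y^2 + (28) y + (-249).
Simplifying: h(y) = y^3 - 6*y^2 + 28*y - 249.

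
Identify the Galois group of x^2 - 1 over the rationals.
Gal(K/Q) = trivial group (order 1)

x^2 - 1 factors as (x - 1)(x + 1) over Q, so its splitting field is Q itself and the Galois group is trivial.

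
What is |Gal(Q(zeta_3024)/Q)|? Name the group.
|Gal(Q(zeta_3024)/Q)| = phi(3024) = 864; group ≅ (Z/3024Z)^* ≅ Z/2Z × Z/4Z × Z/6Z × Z/18Z

The n-th cyclotomic polynomial Φ_3024(x) is the minimal polynomial of zeta_3024 over Q and has degree phi(3024) = 864. So Q(zeta_3024) is a degree-864 Galois extension with Galois group (Z/3024Z)^*. By CRT, (Z/3024Z)^* ≅ (Z/16Z)^* × (Z/27Z)^* × (Z/7Z)^*. Each prime-power unit group is (Z/16Z)^* ≅ Z/2Z × Z/4Z; (Z/27Z)^* ≅ Z/18Z; (Z/7Z)^* ≅ Z/6Z. Hence Gal(Q(zeta_3024)/Q) ≅ Z/2Z × Z/4Z × Z/6Z × Z/18Z.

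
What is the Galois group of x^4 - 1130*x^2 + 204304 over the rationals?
Gal(K/Q) = Z/2Z (cyclic of order 2)

f factors as (x^2 - 904)(x^2 - 226), so the splitting field is K = Q(sqrt(904), sqrt(226)). The squarefree part of 904 is 226 and the squarefree part of 226 is also 226, so sqrt(904) and sqrt(226) are both rational multiples of sqrt(226). Hence Q(sqrt(904)) = Q(sqrt(226)) = Q(sqrt(226)), and the splitting field collapses to a single degree-2 extension with Galois group Z/2Z.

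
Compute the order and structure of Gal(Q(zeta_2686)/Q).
|Gal(Q(zeta_2686)/Q)| = phi(2686) = 1248; group ≅ (Z/2686Z)^* ≅ Z/16Z × Z/78Z

The n-th cyclotomic polynomial Φ_2686(x) is the minimal polynomial of zeta_2686 over Q and has degree phi(2686) = 1248. So Q(zeta_2686) is a degree-1248 Galois extension with Galois group (Z/2686Z)^*. By CRT, (Z/2686Z)^* ≅ (Z/2Z)^* × (Z/17Z)^* × (Z/79Z)^*. Each prime-power unit group is (Z/2Z)^* ≅ trivial group (order 1); (Z/17Z)^* ≅ Z/16Z; (Z/79Z)^* ≅ Z/78Z. Hence Gal(Q(zeta_2686)/Q) ≅ Z/16Z × Z/78Z.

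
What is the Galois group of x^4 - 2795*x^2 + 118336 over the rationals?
Gal(K/Q) = Z/2Z (cyclic of order 2)

f factors as (x^2 - 43)(x^2 - 2752), so the splitting field is K = Q(sqrt(43), sqrt(2752)). The squarefree part of 43 is 43 and the squarefree part of 2752 is also 43, so sqrt(43) and sqrt(2752) are both rational multiples of sqrt(43). Hence Q(sqrt(43)) = Q(sqrt(2752)) = Q(sqrt(43)), and the splitting field collapses to a single degree-2 extension with Galois group Z/2Z.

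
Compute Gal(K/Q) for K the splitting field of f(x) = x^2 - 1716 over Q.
Gal(K/Q) = Z/2Z (cyclic of order 2)

x^2 - 1716 is irreducible over Q since 1716 is not a rational square. The splitting field Q(sqrt(1716)) has degree 2 over Q, and its unique nontrivial automorphism is sqrt(1716) ↦ -sqrt(1716). Hence Gal(Q(sqrt(1716))/Q) = Z/2Z.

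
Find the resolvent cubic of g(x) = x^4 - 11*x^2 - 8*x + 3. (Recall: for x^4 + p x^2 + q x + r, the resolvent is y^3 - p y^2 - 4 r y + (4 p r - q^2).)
h(y) = y^3 + 11*y^2 - 12*y - 196

Identify coefficients: p = -11, q = -8, r = 3.
Plug into h(y) = y^3 - p y^2 - 4 r y + (4 p r - q^2):
  h(y) = y^3 - (-11) y^2 - 4*(3) y + (4*(-11)*(3) - (-8)^2)
       = y^3 + (11) y^2 + (-12) y + (-196).
Simplifying: h(y) = y^3 + 11*y^2 - 12*y - 196.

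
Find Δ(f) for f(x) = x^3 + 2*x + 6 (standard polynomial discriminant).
Δ = -1004

For a depressed cubic x^3 + p x + q the discriminant is Δ = -4 p^3 - 27 q^2 = -4*(2)^3 - 27*(6)^2 = -32 - 972 = -1004.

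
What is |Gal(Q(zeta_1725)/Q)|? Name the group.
|Gal(Q(zeta_1725)/Q)| = phi(1725) = 880; group ≅ (Z/1725Z)^* ≅ Z/2Z × Z/20Z × Z/22Z

The n-th cyclotomic polynomial Φ_1725(x) is the minimal polynomial of zeta_1725 over Q and has degree phi(1725) = 880. So Q(zeta_1725) is a degree-880 Galois extension with Galois group (Z/1725Z)^*. By CRT, (Z/1725Z)^* ≅ (Z/3Z)^* × (Z/25Z)^* × (Z/23Z)^*. Each prime-power unit group is (Z/3Z)^* ≅ Z/2Z; (Z/25Z)^* ≅ Z/20Z; (Z/23Z)^* ≅ Z/22Z. Hence Gal(Q(zeta_1725)/Q) ≅ Z/2Z × Z/20Z × Z/22Z.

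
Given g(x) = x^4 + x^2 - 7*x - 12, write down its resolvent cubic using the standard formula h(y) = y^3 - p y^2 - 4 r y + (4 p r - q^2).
h(y) = y^3 - y^2 + 48*y - 97

Identify coefficients: p = 1, q = -7, r = -12.
Plug into h(y) = y^3 - p y^2 - 4 r y + (4 p r - q^2):
  h(y) = y^3 - (1) y^2 - 4*(-12) y + (4*(1)*(-12) - (-7)^2)
       = y^3 + (-1) y^2 + (48) y + (-97).
Simplifying: h(y) = y^3 - y^2 + 48*y - 97.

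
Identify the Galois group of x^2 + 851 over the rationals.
Gal(K/Q) = Z/2Z (cyclic of order 2)

x^2 + 851 is irreducible over Q since -851 is not a rational square. The splitting field Q(sqrt(-851)) has degree 2 over Q, and its unique nontrivial automorphism is sqrt(-851) ↦ -sqrt(-851). Hence Gal(Q(sqrt(-851))/Q) = Z/2Z.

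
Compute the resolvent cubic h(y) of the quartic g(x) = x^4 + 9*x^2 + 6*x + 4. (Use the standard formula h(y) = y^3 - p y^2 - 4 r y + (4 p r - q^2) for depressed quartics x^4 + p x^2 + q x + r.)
h(y) = y^3 - 9*y^2 - 16*y + 108

Identify coefficients: p = 9, q = 6, r = 4.
Plug into h(y) = y^3 - p y^2 - 4 r y + (4 p r - q^2):
  h(y) = y^3 - (9) y^2 - 4*(4) y + (4*(9)*(4) - (6)^2)
       = y^3 + (-9) y^2 + (-16) y + (108).
Simplifying: h(y) = y^3 - 9*y^2 - 16*y + 108.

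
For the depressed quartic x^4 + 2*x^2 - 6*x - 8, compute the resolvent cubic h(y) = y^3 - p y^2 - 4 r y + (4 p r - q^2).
h(y) = y^3 - 2*y^2 + 32*y - 100

Identify coefficients: p = 2, q = -6, r = -8.
Plug into h(y) = y^3 - p y^2 - 4 r y + (4 p r - q^2):
  h(y) = y^3 - (2) y^2 - 4*(-8) y + (4*(2)*(-8) - (-6)^2)
       = y^3 + (-2) y^2 + (32) y + (-100).
Simplifying: h(y) = y^3 - 2*y^2 + 32*y - 100.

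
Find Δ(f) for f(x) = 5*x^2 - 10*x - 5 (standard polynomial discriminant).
Δ = 200

For a quadratic a x^2 + b x + c the discriminant is Δ = b^2 - 4ac = (-10)^2 - 4*(5)*(-5) = 100 - (-100) = 200.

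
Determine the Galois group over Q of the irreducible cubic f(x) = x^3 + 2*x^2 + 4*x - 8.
Gal(K/Q) = S_3 (symmetric group of order 6)

Compute the discriminant of x^3 + (2)*x^2 + (4)*x + (-8): Δ = -2816. Since Δ is not a rational square, the Galois group is not contained in A_3; it must be the full S_3 (irreducibility of the cubic rules out anything smaller).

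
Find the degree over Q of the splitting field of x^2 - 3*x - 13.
[K:Q] = 2

The discriminant of x^2 + (-3)*x + (-13) is b^2 - 4c = 9 - (-52) = 61. Since 61 is not a perfect square in Q, the polynomial is irreducible over Q. Its two roots generate a degree-2 extension, so [K:Q] = 2.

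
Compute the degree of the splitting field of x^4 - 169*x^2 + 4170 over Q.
[K:Q] = 4

f factors as (x^2 - 139)(x^2 - 30); the splitting field is K = Q(sqrt(139), sqrt(30)). Since 139, 30, and 4170 are all non-squares in Q, the three subfields Q(sqrt(139)), Q(sqrt(30)), Q(sqrt(4170)) are distinct degree-2 extensions, so [K:Q] = 4 (Klein four Galois group).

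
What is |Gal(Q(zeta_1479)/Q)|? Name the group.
|Gal(Q(zeta_1479)/Q)| = phi(1479) = 896; group ≅ (Z/1479Z)^* ≅ Z/2Z × Z/16Z × Z/28Z

The n-th cyclotomic polynomial Φ_1479(x) is the minimal polynomial of zeta_1479 over Q and has degree phi(1479) = 896. So Q(zeta_1479) is a degree-896 Galois extension with Galois group (Z/1479Z)^*. By CRT, (Z/1479Z)^* ≅ (Z/3Z)^* × (Z/17Z)^* × (Z/29Z)^*. Each prime-power unit group is (Z/3Z)^* ≅ Z/2Z; (Z/17Z)^* ≅ Z/16Z; (Z/29Z)^* ≅ Z/28Z. Hence Gal(Q(zeta_1479)/Q) ≅ Z/2Z × Z/16Z × Z/28Z.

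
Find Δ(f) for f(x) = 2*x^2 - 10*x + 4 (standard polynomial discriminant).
Δ = 68

For a quadratic a x^2 + b x + c the discriminant is Δ = b^2 - 4ac = (-10)^2 - 4*(2)*(4) = 100 - (32) = 68.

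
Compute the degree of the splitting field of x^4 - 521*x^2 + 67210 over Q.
[K:Q] = 4

f factors as (x^2 - 235)(x^2 - 286); the splitting field is K = Q(sqrt(235), sqrt(286)). Since 235, 286, and 67210 are all non-squares in Q, the three subfields Q(sqrt(235)), Q(sqrt(286)), Q(sqrt(67210)) are distinct degree-2 extensions, so [K:Q] = 4 (Klein four Galois group).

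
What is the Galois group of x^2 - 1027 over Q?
Gal(K/Q) = Z/2Z (cyclic of order 2)

x^2 - 1027 is irreducible over Q since 1027 is not a rational square. The splitting field Q(sqrt(1027)) has degree 2 over Q, and its unique nontrivial automorphism is sqrt(1027) ↦ -sqrt(1027). Hence Gal(Q(sqrt(1027))/Q) = Z/2Z.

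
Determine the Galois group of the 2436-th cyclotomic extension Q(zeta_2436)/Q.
|Gal(Q(zeta_2436)/Q)| = phi(2436) = 672; group ≅ (Z/2436Z)^* ≅ Z/2Z × Z/2Z × Z/6Z × Z/28Z

The n-th cyclotomic polynomial Φ_2436(x) is the minimal polynomial of zeta_2436 over Q and has degree phi(2436) = 672. So Q(zeta_2436) is a degree-672 Galois extension with Galois group (Z/2436Z)^*. By CRT, (Z/2436Z)^* ≅ (Z/4Z)^* × (Z/3Z)^* × (Z/7Z)^* × (Z/29Z)^*. Each prime-power unit group is (Z/4Z)^* ≅ Z/2Z; (Z/3Z)^* ≅ Z/2Z; (Z/7Z)^* ≅ Z/6Z; (Z/29Z)^* ≅ Z/28Z. Hence Gal(Q(zeta_2436)/Q) ≅ Z/2Z × Z/2Z × Z/6Z × Z/28Z.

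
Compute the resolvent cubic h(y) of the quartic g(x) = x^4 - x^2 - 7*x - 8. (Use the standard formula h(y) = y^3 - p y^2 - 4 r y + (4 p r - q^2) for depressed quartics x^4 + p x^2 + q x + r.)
h(y) = y^3 + y^2 + 32*y - 17

Identify coefficients: p = -1, q = -7, r = -8.
Plug into h(y) = y^3 - p y^2 - 4 r y + (4 p r - q^2):
  h(y) = y^3 - (-1) y^2 - 4*(-8) y + (4*(-1)*(-8) - (-7)^2)
       = y^3 + (1) y^2 + (32) y + (-17).
Simplifying: h(y) = y^3 + y^2 + 32*y - 17.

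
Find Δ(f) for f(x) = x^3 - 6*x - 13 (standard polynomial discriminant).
Δ = -3699

For a depressed cubic x^3 + p x + q the discriminant is Δ = -4 p^3 - 27 q^2 = -4*(-6)^3 - 27*(-13)^2 = 864 - 4563 = -3699.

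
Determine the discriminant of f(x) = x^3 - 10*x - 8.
Δ = 2272

For a depressed cubic x^3 + p x + q the discriminant is Δ = -4 p^3 - 27 q^2 = -4*(-10)^3 - 27*(-8)^2 = 4000 - 1728 = 2272.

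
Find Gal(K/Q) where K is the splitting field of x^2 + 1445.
Gal(K/Q) = Z/2Z (cyclic of order 2)

x^2 + 1445 is irreducible over Q since -1445 is not a rational square. The splitting field Q(sqrt(-1445)) has degree 2 over Q, and its unique nontrivial automorphism is sqrt(-1445) ↦ -sqrt(-1445). Hence Gal(Q(sqrt(-1445))/Q) = Z/2Z.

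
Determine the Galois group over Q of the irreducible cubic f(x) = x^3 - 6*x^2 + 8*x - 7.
Gal(K/Q) = S_3 (symmetric group of order 6)

Compute the discriminant of x^3 + (-6)*x^2 + (8)*x + (-7): Δ = -1067. Since Δ is not a rational square, the Galois group is not contained in A_3; it must be the full S_3 (irreducibility of the cubic rules out anything smaller).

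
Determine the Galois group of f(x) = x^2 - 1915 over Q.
Gal(K/Q) = Z/2Z (cyclic of order 2)

x^2 - 1915 is irreducible over Q since 1915 is not a rational square. The splitting field Q(sqrt(1915)) has degree 2 over Q, and its unique nontrivial automorphism is sqrt(1915) ↦ -sqrt(1915). Hence Gal(Q(sqrt(1915))/Q) = Z/2Z.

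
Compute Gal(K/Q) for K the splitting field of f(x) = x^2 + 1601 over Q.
Gal(K/Q) = Z/2Z (cyclic of order 2)

x^2 + 1601 is irreducible over Q since -1601 is not a rational square. The splitting field Q(sqrt(-1601)) has degree 2 over Q, and its unique nontrivial automorphism is sqrt(-1601) ↦ -sqrt(-1601). Hence Gal(Q(sqrt(-1601))/Q) = Z/2Z.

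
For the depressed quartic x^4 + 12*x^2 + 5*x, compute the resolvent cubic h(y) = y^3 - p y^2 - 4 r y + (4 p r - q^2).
h(y) = y^3 - 12*y^2 - 25

Identify coefficients: p = 12, q = 5, r = 0.
Plug into h(y) = y^3 - p y^2 - 4 r y + (4 p r - q^2):
  h(y) = y^3 - (12) y^2 - 4*(0) y + (4*(12)*(0) - (5)^2)
       = y^3 + (-12) y^2 + (0) y + (-25).
Simplifying: h(y) = y^3 - 12*y^2 - 25.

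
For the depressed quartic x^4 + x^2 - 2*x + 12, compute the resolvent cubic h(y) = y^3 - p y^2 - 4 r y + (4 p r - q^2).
h(y) = y^3 - y^2 - 48*y + 44

Identify coefficients: p = 1, q = -2, r = 12.
Plug into h(y) = y^3 - p y^2 - 4 r y + (4 p r - q^2):
  h(y) = y^3 - (1) y^2 - 4*(12) y + (4*(1)*(12) - (-2)^2)
       = y^3 + (-1) y^2 + (-48) y + (44).
Simplifying: h(y) = y^3 - y^2 - 48*y + 44.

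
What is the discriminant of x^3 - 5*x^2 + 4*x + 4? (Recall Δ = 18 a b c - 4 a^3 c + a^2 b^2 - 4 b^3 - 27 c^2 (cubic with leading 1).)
Δ = 272

For x^3 + a x^2 + b x + c the discriminant is Δ = 18 a b c - 4 a^3 c + a^2 b^2 - 4 b^3 - 27 c^2.
Plug a = -5, b = 4, c = 4:
  18*(-5)*(4)*(4) - 4*(-5)^3*(4) + (-5)^2*(4)^2 - 4*(4)^3 - 27*(4)^2
  = -1440 + (2000) + 400 + (-256) + (-432)
  = 272.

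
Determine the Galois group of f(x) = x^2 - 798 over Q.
Gal(K/Q) = Z/2Z (cyclic of order 2)

x^2 - 798 is irreducible over Q since 798 is not a rational square. The splitting field Q(sqrt(798)) has degree 2 over Q, and its unique nontrivial automorphism is sqrt(798) ↦ -sqrt(798). Hence Gal(Q(sqrt(798))/Q) = Z/2Z.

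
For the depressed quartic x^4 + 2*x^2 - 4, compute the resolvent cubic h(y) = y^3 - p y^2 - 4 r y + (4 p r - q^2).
h(y) = y^3 - 2*y^2 + 16*y - 32

Identify coefficients: p = 2, q = 0, r = -4.
Plug into h(y) = y^3 - p y^2 - 4 r y + (4 p r - q^2):
  h(y) = y^3 - (2) y^2 - 4*(-4) y + (4*(2)*(-4) - (0)^2)
       = y^3 + (-2) y^2 + (16) y + (-32).
Simplifying: h(y) = y^3 - 2*y^2 + 16*y - 32.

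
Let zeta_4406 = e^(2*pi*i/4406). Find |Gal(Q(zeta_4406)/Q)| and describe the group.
|Gal(Q(zeta_4406)/Q)| = phi(4406) = 2202; group ≅ (Z/4406Z)^* ≅ Z/2202Z

The n-th cyclotomic polynomial Φ_4406(x) is the minimal polynomial of zeta_4406 over Q and has degree phi(4406) = 2202. So Q(zeta_4406) is a degree-2202 Galois extension with Galois group (Z/4406Z)^*. By CRT, (Z/4406Z)^* ≅ (Z/2Z)^* × (Z/2203Z)^*. Each prime-power unit group is (Z/2Z)^* ≅ trivial group (order 1); (Z/2203Z)^* ≅ Z/2202Z. Hence Gal(Q(zeta_4406)/Q) ≅ Z/2202Z.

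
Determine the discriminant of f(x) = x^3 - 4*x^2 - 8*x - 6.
Δ = -2892

For x^3 + a x^2 + b x + c the discriminant is Δ = 18 a b c - 4 a^3 c + a^2 b^2 - 4 b^3 - 27 c^2.
Plug a = -4, b = -8, c = -6:
  18*(-4)*(-8)*(-6) - 4*(-4)^3*(-6) + (-4)^2*(-8)^2 - 4*(-8)^3 - 27*(-6)^2
  = -3456 + (-1536) + 1024 + (2048) + (-972)
  = -2892.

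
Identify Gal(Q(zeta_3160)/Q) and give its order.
|Gal(Q(zeta_3160)/Q)| = phi(3160) = 1248; group ≅ (Z/3160Z)^* ≅ Z/2Z × Z/2Z × Z/4Z × Z/78Z

The n-th cyclotomic polynomial Φ_3160(x) is the minimal polynomial of zeta_3160 over Q and has degree phi(3160) = 1248. So Q(zeta_3160) is a degree-1248 Galois extension with Galois group (Z/3160Z)^*. By CRT, (Z/3160Z)^* ≅ (Z/8Z)^* × (Z/5Z)^* × (Z/79Z)^*. Each prime-power unit group is (Z/8Z)^* ≅ Z/2Z × Z/2Z; (Z/5Z)^* ≅ Z/4Z; (Z/79Z)^* ≅ Z/78Z. Hence Gal(Q(zeta_3160)/Q) ≅ Z/2Z × Z/2Z × Z/4Z × Z/78Z.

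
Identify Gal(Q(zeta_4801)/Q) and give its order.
|Gal(Q(zeta_4801)/Q)| = phi(4801) = 4800; group ≅ (Z/4801Z)^* ≅ Z/4800Z

The n-th cyclotomic polynomial Φ_4801(x) is the minimal polynomial of zeta_4801 over Q and has degree phi(4801) = 4800. So Q(zeta_4801) is a degree-4800 Galois extension with Galois group (Z/4801Z)^*. (Z/4801Z)^* is cyclic since 4801 is an odd prime power (or 4). Hence Gal(Q(zeta_4801)/Q) ≅ Z/4800Z.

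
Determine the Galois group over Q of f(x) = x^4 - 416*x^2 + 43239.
Gal(K/Q) = V_4 (Klein four-group, Z/2Z × Z/2Z)

f factors as (x^2 - 203)(x^2 - 213), so the splitting field is K = Q(sqrt(203), sqrt(213)). The elements 203, 213, 43239 are all non-squares in Q, so sqrt(203) and sqrt(213) generate independent quadratic extensions. Thus [K:Q] = 4 and Gal(K/Q) is generated by the two order-2 automorphisms sqrt(203) ↦ -sqrt(203) and sqrt(213) ↦ -sqrt(213), giving V_4.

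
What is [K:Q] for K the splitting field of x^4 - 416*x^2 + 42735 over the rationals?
[K:Q] = 4

f factors as (x^2 - 231)(x^2 - 185); the splitting field is K = Q(sqrt(231), sqrt(185)). Since 231, 185, and 42735 are all non-squares in Q, the three subfields Q(sqrt(231)), Q(sqrt(185)), Q(sqrt(42735)) are distinct degree-2 extensions, so [K:Q] = 4 (Klein four Galois group).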